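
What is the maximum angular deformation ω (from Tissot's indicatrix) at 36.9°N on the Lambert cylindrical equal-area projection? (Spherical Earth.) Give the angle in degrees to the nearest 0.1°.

25.4°

The Lambert cylindrical equal-area projection is the cylindrical equal-area projection with its standard parallel at the equator (φ₀ = 0). Cylindrical equal-area (φ₀ = 0°): h = cos φ / cos 0° along meridians, k = cos 0° / cos φ along parallels; h·k = 1.
At 36.9°: h = 0.7997, k = 1.250; principal scales a = 1.250, b = 0.7997.
sin(ω/2) = (a − b)/(a + b) = 0.4508/2.050 = 0.2199, so ω = 2 arcsin(0.2199) ≈ 25.4°.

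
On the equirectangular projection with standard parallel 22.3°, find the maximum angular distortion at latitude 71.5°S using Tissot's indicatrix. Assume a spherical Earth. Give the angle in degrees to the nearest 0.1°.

With standard parallel φ₀ = 22.3°, the equirectangular projection gives x = Rλ cos φ₀, y = Rφ, so h = 1 and k = cos 22.3° / cos φ.
At 71.5°: h = 1.000, k = 2.916; principal scales a = 2.916, b = 1.000.
sin(ω/2) = (a − b)/(a + b) = 1.916/3.916 = 0.4893, so ω = 2 arcsin(0.4893) ≈ 58.6°.

58.6°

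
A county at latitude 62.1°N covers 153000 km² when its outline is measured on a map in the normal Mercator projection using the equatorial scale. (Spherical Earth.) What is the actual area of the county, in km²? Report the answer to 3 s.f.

For Mercator, h = k = sec φ (a conformal cylindrical projection has a single point scale, 1/cos φ).
Areal scale = k² = sec²φ = 1/cos²(62.1°) = 1/0.4679² = 4.567.
True area = apparent / (areal scale) = 153000 / 4.567 ≈ 33500 km².

33500 km²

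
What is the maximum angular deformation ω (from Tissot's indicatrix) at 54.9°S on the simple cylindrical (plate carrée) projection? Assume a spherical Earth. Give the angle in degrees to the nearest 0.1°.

31.3°

Plate carrée maps x = Rλ, y = Rφ. The meridian scale is h = 1 and the parallel scale is k = 1/cos φ = sec φ.
At 54.9°: h = 1.000, k = 1.739; principal scales a = 1.739, b = 1.000.
sin(ω/2) = (a − b)/(a + b) = 0.7391/2.739 = 0.2698, so ω = 2 arcsin(0.2698) ≈ 31.3°.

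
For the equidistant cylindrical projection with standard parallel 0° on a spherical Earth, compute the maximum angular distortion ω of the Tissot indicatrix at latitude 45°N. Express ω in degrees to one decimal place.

19.8°

Plate carrée maps x = Rλ, y = Rφ. The meridian scale is h = 1 and the parallel scale is k = 1/cos φ = sec φ.
At 45°: h = 1.000, k = 1.414; principal scales a = 1.414, b = 1.000.
sin(ω/2) = (a − b)/(a + b) = 0.4142/2.414 = 0.1716, so ω = 2 arcsin(0.1716) ≈ 19.8°.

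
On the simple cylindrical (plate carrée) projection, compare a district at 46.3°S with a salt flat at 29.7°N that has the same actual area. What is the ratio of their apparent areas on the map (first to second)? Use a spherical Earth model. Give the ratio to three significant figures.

In the plate carrée (x = Rλ, y = Rφ), meridians are true-scale (h = 1) and parallels are stretched by k = sec φ.
Areal scale at 46.3°: h·k = 1.000 × 1.447 = 1.447.
Areal scale at 29.7°: h·k = 1.000 × 1.151 = 1.151.
Ratio = 1.447/1.151 ≈ 1.26.

1.26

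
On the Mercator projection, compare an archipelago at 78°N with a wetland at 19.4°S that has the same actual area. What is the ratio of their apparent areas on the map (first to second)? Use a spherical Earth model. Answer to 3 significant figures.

20.6

Mercator is conformal with k = sec φ, so areal scale = k² = sec²φ.
At 78°: sec²(78°) = 1/0.2079² = 23.13.
At 19.4°: sec²(19.4°) = 1/0.9432² = 1.124.
Ratio = 23.13/1.124 = cos²(19.4°)/cos²(78°) ≈ 20.6.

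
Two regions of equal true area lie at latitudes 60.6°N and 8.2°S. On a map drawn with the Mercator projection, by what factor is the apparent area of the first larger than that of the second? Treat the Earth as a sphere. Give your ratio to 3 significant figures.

On Mercator, area is exaggerated by sec²φ = 1/cos²φ.
At 60.6°: sec²(60.6°) = 1/0.4909² = 4.150.
At 8.2°: sec²(8.2°) = 1/0.9898² = 1.021.
Ratio = 4.150/1.021 = cos²(8.2°)/cos²(60.6°) ≈ 4.07.

4.07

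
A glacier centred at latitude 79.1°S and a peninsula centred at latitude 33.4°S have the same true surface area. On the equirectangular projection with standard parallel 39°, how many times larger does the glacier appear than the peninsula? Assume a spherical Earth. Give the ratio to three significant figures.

In the equirectangular projection with standard parallel φ₀ = 39° (x = Rλ cos φ₀, y = Rφ), meridians are true-scale (h = 1) and the parallel scale is k = cos φ₀ / cos φ.
Areal scale at 79.1°: h·k = 1.000 × 4.110 = 4.110.
Areal scale at 33.4°: h·k = 1.000 × 0.9309 = 0.9309.
Ratio = 4.110/0.9309 ≈ 4.41.

4.41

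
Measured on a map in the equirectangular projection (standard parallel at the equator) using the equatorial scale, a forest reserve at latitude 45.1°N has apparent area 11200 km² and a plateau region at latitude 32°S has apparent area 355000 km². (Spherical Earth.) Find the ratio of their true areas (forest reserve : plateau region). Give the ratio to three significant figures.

Plate carrée has h = 1 and k = sec φ, giving areal scale sec φ; true area = (apparent area) · cos φ.
True area of forest reserve: 11200 × cos(45.1°) = 11200 × 0.7059 = 7906 km².
True area of plateau region: 355000 × cos(32°) = 355000 × 0.8480 = 301100 km².
Ratio = 7906 / 301100 ≈ 0.0263.

0.0263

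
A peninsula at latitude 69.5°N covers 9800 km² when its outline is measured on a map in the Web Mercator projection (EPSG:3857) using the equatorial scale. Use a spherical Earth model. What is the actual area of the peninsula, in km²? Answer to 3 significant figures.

1200 km²

Mercator is conformal, so the point scale is isotropic: h = k = sec φ = 1/cos φ.
Areal scale = k² = sec²φ = 1/cos²(69.5°) = 1/0.3502² = 8.154.
True area = apparent / (areal scale) = 9800 / 8.154 ≈ 1200 km².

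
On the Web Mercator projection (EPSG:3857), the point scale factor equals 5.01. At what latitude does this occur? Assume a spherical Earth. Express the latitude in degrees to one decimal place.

Mercator scale is k = sec φ = 1/cos φ.
1/cos φ = 5.01  ⇒  cos φ = 0.1996  ⇒  φ = arccos(0.1996) ≈ 78.5°.

78.5°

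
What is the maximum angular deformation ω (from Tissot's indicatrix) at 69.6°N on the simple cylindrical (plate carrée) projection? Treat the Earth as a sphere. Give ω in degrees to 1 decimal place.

Plate carrée maps x = Rλ, y = Rφ. The meridian scale is h = 1 and the parallel scale is k = 1/cos φ = sec φ.
At 69.6°: h = 1.000, k = 2.869; principal scales a = 2.869, b = 1.000.
sin(ω/2) = (a − b)/(a + b) = 1.869/3.869 = 0.4831, so ω = 2 arcsin(0.4831) ≈ 57.8°.

57.8°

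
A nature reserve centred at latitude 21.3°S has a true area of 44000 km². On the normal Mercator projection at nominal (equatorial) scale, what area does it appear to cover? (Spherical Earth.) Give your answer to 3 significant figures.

50700 km²

For Mercator, h = k = sec φ (a conformal cylindrical projection has a single point scale, 1/cos φ).
Areal scale = k² = sec²φ = 1/cos²(21.3°) = 1/0.9317² = 1.152.
Apparent area = 44000 × 1.152 ≈ 50700 km².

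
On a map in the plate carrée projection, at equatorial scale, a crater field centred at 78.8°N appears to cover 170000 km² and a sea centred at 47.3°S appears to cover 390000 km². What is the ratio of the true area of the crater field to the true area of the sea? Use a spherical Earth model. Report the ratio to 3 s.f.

Plate carrée has h = 1 and k = sec φ, giving areal scale sec φ; true area = (apparent area) · cos φ.
True area of crater field: 170000 × cos(78.8°) = 170000 × 0.1942 = 33020 km².
True area of sea: 390000 × cos(47.3°) = 390000 × 0.6782 = 264500 km².
Ratio = 33020 / 264500 ≈ 0.125.

0.125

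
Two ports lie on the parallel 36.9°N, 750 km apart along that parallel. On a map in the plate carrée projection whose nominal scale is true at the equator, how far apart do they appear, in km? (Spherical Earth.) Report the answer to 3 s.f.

938 km

Plate carrée maps x = Rλ, y = Rφ. The meridian scale is h = 1 and the parallel scale is k = 1/cos φ = sec φ.
Along the parallel, k = sec 36.9° = 1/0.7997 = 1.250.
Map distance = 750 × 1.250 ≈ 938 km.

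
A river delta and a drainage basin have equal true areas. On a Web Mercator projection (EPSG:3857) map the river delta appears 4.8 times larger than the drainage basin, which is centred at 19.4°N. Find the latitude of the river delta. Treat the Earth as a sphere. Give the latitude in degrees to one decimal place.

64.5°

For equal true areas on Mercator, apparent areas scale as sec²φ, so the ratio is cos²φ₂ / cos²φ₁.
cos²φ₂ / cos²φ₁ = 4.8  ⇒  cos φ₁ = cos 19.4° / √4.8 = 0.9432/2.191 = 0.4305.
φ₁ = arccos(0.4305) ≈ 64.5°.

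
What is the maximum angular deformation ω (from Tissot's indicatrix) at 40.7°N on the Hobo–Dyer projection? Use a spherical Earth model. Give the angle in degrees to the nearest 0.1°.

Hobo–Dyer is a cylindrical equal-area projection with standard parallels at ±37.5°. Cylindrical equal-area (φ₀ = 37.5°): h = cos φ / cos 37.5° along meridians, k = cos 37.5° / cos φ along parallels; h·k = 1.
At 40.7°: h = 0.9556, k = 1.046; principal scales a = 1.046, b = 0.9556.
sin(ω/2) = (a − b)/(a + b) = 0.09085/2.002 = 0.04538, so ω = 2 arcsin(0.04538) ≈ 5.2°.

5.2°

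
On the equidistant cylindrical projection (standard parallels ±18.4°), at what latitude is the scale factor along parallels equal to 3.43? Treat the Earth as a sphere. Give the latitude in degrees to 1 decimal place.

The equidistant cylindrical projection with φ₀ = 18.4° has h = 1 (meridians true) and k = cos φ₀ / cos φ along parallels.
k = cos φ₀ / cos φ = 3.43  ⇒  cos φ = cos 18.4° / 3.43 = 0.2766.
φ = arccos(0.2766) ≈ 73.9°.

73.9°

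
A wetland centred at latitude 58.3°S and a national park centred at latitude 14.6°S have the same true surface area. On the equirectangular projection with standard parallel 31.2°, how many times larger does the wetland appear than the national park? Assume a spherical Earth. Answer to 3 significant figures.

1.84

In the equirectangular projection with standard parallel φ₀ = 31.2° (x = Rλ cos φ₀, y = Rφ), meridians are true-scale (h = 1) and the parallel scale is k = cos φ₀ / cos φ.
Areal scale at 58.3°: h·k = 1.000 × 1.628 = 1.628.
Areal scale at 14.6°: h·k = 1.000 × 0.8839 = 0.8839.
Ratio = 1.628/0.8839 ≈ 1.84.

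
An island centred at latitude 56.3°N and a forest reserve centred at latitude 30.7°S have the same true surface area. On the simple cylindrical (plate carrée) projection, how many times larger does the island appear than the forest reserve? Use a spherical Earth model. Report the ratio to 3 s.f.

1.55

Plate carrée maps x = Rλ, y = Rφ. The meridian scale is h = 1 and the parallel scale is k = 1/cos φ = sec φ.
Areal scale at 56.3°: h·k = 1.000 × 1.802 = 1.802.
Areal scale at 30.7°: h·k = 1.000 × 1.163 = 1.163.
Ratio = 1.802/1.163 ≈ 1.55.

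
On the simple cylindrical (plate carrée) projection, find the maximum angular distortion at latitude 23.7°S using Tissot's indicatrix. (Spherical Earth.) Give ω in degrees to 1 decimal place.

Plate carrée maps x = Rλ, y = Rφ. The meridian scale is h = 1 and the parallel scale is k = 1/cos φ = sec φ.
At 23.7°: h = 1.000, k = 1.092; principal scales a = 1.092, b = 1.000.
sin(ω/2) = (a − b)/(a + b) = 0.09211/2.092 = 0.04403, so ω = 2 arcsin(0.04403) ≈ 5.0°.

5.0°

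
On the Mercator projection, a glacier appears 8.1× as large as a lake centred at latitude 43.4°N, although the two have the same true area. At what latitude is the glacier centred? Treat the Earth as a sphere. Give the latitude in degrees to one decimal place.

75.2°

For equal true areas on Mercator, apparent areas scale as sec²φ, so the ratio is cos²φ₂ / cos²φ₁.
cos²φ₂ / cos²φ₁ = 8.1  ⇒  cos φ₁ = cos 43.4° / √8.1 = 0.7266/2.846 = 0.2553.
φ₁ = arccos(0.2553) ≈ 75.2°.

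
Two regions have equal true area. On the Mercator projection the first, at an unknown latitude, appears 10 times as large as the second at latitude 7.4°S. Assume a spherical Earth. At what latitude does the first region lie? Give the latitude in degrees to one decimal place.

For equal true areas on Mercator, apparent areas scale as sec²φ, so the ratio is cos²φ₂ / cos²φ₁.
cos²φ₂ / cos²φ₁ = 10  ⇒  cos φ₁ = cos 7.4° / √10 = 0.9917/3.162 = 0.3136.
φ₁ = arccos(0.3136) ≈ 71.7°.

71.7°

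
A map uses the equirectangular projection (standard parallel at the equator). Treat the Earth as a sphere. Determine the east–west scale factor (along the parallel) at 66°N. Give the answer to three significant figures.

In the plate carrée (x = Rλ, y = Rφ), meridians are true-scale (h = 1) and parallels are stretched by k = sec φ.
k = 1/cos 66° = 1/0.4067 = 2.459.

2.46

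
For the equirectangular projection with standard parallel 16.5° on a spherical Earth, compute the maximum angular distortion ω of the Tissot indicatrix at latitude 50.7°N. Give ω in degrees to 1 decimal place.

The equidistant cylindrical projection with φ₀ = 16.5° has h = 1 (meridians true) and k = cos φ₀ / cos φ along parallels.
At 50.7°: h = 1.000, k = 1.514; principal scales a = 1.514, b = 1.000.
sin(ω/2) = (a − b)/(a + b) = 0.5138/2.514 = 0.2044, so ω = 2 arcsin(0.2044) ≈ 23.6°.

23.6°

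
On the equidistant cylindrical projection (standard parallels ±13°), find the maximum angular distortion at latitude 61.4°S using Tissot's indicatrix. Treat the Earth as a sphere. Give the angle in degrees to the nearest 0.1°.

39.9°

The equidistant cylindrical projection with φ₀ = 13° has h = 1 (meridians true) and k = cos φ₀ / cos φ along parallels.
At 61.4°: h = 1.000, k = 2.035; principal scales a = 2.035, b = 1.000.
sin(ω/2) = (a − b)/(a + b) = 1.035/3.035 = 0.3411, so ω = 2 arcsin(0.3411) ≈ 39.9°.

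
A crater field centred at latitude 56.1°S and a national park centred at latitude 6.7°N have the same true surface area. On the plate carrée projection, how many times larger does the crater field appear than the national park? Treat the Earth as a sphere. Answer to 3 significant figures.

For the equirectangular projection with φ₀ = 0 (plate carrée), h = 1 along meridians and k = sec φ along parallels.
Areal scale at 56.1°: h·k = 1.000 × 1.793 = 1.793.
Areal scale at 6.7°: h·k = 1.000 × 1.007 = 1.007.
Ratio = 1.793/1.007 ≈ 1.78.

1.78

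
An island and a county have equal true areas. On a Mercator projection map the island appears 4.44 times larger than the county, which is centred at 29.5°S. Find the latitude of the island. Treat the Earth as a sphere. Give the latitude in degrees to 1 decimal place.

Mercator areal scale is sec²φ, so apparent-area ratio = sec²φ₁ / sec²φ₂ = cos²φ₂ / cos²φ₁.
cos²φ₂ / cos²φ₁ = 4.44  ⇒  cos φ₁ = cos 29.5° / √4.44 = 0.8704/2.107 = 0.4131.
φ₁ = arccos(0.4131) ≈ 65.6°.

65.6°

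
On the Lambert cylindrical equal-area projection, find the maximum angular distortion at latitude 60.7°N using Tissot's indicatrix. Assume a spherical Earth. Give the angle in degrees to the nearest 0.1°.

The Lambert cylindrical equal-area projection is the cylindrical equal-area projection with its standard parallel at the equator (φ₀ = 0). For cylindrical equal-area with standard parallel φ₀, h = cos φ / cos φ₀ and k = cos φ₀ / cos φ, so h·k = 1.
At 60.7°: h = 0.4894, k = 2.043; principal scales a = 2.043, b = 0.4894.
sin(ω/2) = (a − b)/(a + b) = 1.554/2.533 = 0.6136, so ω = 2 arcsin(0.6136) ≈ 75.7°.

75.7°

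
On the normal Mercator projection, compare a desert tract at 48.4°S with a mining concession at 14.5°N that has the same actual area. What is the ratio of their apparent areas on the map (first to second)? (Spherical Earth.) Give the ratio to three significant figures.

On Mercator, area is exaggerated by sec²φ = 1/cos²φ.
At 48.4°: sec²(48.4°) = 1/0.6639² = 2.269.
At 14.5°: sec²(14.5°) = 1/0.9681² = 1.067.
Ratio = 2.269/1.067 = cos²(14.5°)/cos²(48.4°) ≈ 2.13.

2.13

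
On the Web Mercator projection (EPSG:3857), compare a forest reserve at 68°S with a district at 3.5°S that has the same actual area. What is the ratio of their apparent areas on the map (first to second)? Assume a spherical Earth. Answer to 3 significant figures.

7.10

Mercator is conformal with k = sec φ, so areal scale = k² = sec²φ.
At 68°: sec²(68°) = 1/0.3746² = 7.126.
At 3.5°: sec²(3.5°) = 1/0.9981² = 1.004.
Ratio = 7.126/1.004 = cos²(3.5°)/cos²(68°) ≈ 7.10.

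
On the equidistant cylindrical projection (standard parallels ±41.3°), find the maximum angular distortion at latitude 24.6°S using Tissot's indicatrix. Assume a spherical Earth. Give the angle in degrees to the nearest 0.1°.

In the equirectangular projection with standard parallel φ₀ = 41.3° (x = Rλ cos φ₀, y = Rφ), meridians are true-scale (h = 1) and the parallel scale is k = cos φ₀ / cos φ.
At 24.6°: h = 1.000, k = 0.8263; principal scales a = 1.000, b = 0.8263.
sin(ω/2) = (a − b)/(a + b) = 0.1737/1.826 = 0.09514, so ω = 2 arcsin(0.09514) ≈ 10.9°.

10.9°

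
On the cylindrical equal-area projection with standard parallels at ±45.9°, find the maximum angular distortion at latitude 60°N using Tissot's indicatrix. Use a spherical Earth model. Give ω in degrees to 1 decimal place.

37.2°

For cylindrical equal-area with standard parallel φ₀, h = cos φ / cos φ₀ and k = cos φ₀ / cos φ, so h·k = 1.
At 60°: h = 0.7185, k = 1.392; principal scales a = 1.392, b = 0.7185.
sin(ω/2) = (a − b)/(a + b) = 0.6733/2.110 = 0.3191, so ω = 2 arcsin(0.3191) ≈ 37.2°.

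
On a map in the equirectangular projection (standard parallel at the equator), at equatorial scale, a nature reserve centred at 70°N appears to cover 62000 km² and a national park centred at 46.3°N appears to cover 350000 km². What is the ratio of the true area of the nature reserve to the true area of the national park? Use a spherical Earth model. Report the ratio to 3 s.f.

Plate carrée has h = 1 and k = sec φ, giving areal scale sec φ; true area = (apparent area) · cos φ.
True area of nature reserve: 62000 × cos(70°) = 62000 × 0.3420 = 21210 km².
True area of national park: 350000 × cos(46.3°) = 350000 × 0.6909 = 241800 km².
Ratio = 21210 / 241800 ≈ 0.0877.

0.0877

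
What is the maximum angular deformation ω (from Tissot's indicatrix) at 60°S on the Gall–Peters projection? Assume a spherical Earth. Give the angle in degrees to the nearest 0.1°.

Gall–Peters is a cylindrical equal-area projection with standard parallels at ±45°. For cylindrical equal-area with standard parallel φ₀, h = cos φ / cos φ₀ and k = cos φ₀ / cos φ, so h·k = 1.
At 60°: h = 0.7071, k = 1.414; principal scales a = 1.414, b = 0.7071.
sin(ω/2) = (a − b)/(a + b) = 0.7071/2.121 = 0.3333, so ω = 2 arcsin(0.3333) ≈ 38.9°.

38.9°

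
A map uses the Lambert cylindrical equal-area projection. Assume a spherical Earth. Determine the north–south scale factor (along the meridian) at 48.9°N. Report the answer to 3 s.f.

The Lambert cylindrical equal-area projection is the cylindrical equal-area projection with its standard parallel at the equator (φ₀ = 0). A cylindrical equal-area projection with standard parallel φ₀ has meridian scale h = cos φ / cos φ₀ and parallel scale k = cos φ₀ / cos φ (so areas are preserved, h·k = 1).
h = cos 48.9° / cos 0° = 0.6574/1.000 = 0.6574.

0.657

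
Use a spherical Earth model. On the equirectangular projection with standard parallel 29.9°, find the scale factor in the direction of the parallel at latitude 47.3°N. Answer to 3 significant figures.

1.28

With standard parallel φ₀ = 29.9°, the equirectangular projection gives x = Rλ cos φ₀, y = Rφ, so h = 1 and k = cos 29.9° / cos φ.
k = cos 29.9° / cos 47.3° = 0.8669/0.6782 = 1.278.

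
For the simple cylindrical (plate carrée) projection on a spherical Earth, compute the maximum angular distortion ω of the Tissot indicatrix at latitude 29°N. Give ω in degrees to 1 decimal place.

In the plate carrée (x = Rλ, y = Rφ), meridians are true-scale (h = 1) and parallels are stretched by k = sec φ.
At 29°: h = 1.000, k = 1.143; principal scales a = 1.143, b = 1.000.
sin(ω/2) = (a − b)/(a + b) = 0.1434/2.143 = 0.06688, so ω = 2 arcsin(0.06688) ≈ 7.7°.

7.7°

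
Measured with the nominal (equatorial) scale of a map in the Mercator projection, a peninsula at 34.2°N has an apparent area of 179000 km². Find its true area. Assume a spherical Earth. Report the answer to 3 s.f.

Mercator is conformal, so the point scale is isotropic: h = k = sec φ = 1/cos φ.
Areal scale = k² = sec²φ = 1/cos²(34.2°) = 1/0.8271² = 1.462.
True area = apparent / (areal scale) = 179000 / 1.462 ≈ 122000 km².

122000 km²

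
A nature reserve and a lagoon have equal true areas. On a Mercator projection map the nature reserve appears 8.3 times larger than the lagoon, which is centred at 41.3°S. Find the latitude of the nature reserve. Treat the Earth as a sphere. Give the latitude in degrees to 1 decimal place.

For equal true areas on Mercator, apparent areas scale as sec²φ, so the ratio is cos²φ₂ / cos²φ₁.
cos²φ₂ / cos²φ₁ = 8.3  ⇒  cos φ₁ = cos 41.3° / √8.3 = 0.7513/2.881 = 0.2608.
φ₁ = arccos(0.2608) ≈ 74.9°.

74.9°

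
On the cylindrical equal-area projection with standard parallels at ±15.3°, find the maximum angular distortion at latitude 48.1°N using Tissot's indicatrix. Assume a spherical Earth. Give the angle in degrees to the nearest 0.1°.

For cylindrical equal-area with standard parallel φ₀, h = cos φ / cos φ₀ and k = cos φ₀ / cos φ, so h·k = 1.
At 48.1°: h = 0.6924, k = 1.444; principal scales a = 1.444, b = 0.6924.
sin(ω/2) = (a − b)/(a + b) = 0.7519/2.137 = 0.3519, so ω = 2 arcsin(0.3519) ≈ 41.2°.

41.2°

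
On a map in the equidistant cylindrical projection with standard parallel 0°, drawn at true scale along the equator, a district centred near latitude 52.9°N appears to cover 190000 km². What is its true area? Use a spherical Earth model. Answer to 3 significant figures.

115000 km²

For the equirectangular projection with φ₀ = 0 (plate carrée), h = 1 along meridians and k = sec φ along parallels.
Areal scale = h·k = 1 × sec φ; at 52.9°, h = 1.000, k = 1.658, so h·k = 1.658.
True area = apparent / (areal scale) = 190000 / 1.658 ≈ 115000 km².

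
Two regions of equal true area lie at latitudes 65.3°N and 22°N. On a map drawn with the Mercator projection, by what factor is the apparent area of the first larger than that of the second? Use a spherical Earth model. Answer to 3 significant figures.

Mercator areal scale is sec²φ.
At 65.3°: sec²(65.3°) = 1/0.4179² = 5.727.
At 22°: sec²(22°) = 1/0.9272² = 1.163.
Ratio = 5.727/1.163 = cos²(22°)/cos²(65.3°) ≈ 4.92.

4.92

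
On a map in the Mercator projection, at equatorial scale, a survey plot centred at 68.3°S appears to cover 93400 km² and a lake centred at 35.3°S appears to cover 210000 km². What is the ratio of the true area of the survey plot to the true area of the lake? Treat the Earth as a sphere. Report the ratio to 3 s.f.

Mercator's areal exaggeration is sec²φ; hence true area = (apparent area) · cos²φ.
True area of survey plot: 93400 × cos²(68.3°) = 93400 × 0.1367 = 12770 km².
True area of lake: 210000 × cos²(35.3°) = 210000 × 0.6661 = 139900 km².
Ratio = 12770 / 139900 ≈ 0.0913.

0.0913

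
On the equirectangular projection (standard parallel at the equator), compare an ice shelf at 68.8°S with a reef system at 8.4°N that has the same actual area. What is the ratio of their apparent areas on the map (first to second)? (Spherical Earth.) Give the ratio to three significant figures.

Plate carrée maps x = Rλ, y = Rφ. The meridian scale is h = 1 and the parallel scale is k = 1/cos φ = sec φ.
Areal scale at 68.8°: h·k = 1.000 × 2.765 = 2.765.
Areal scale at 8.4°: h·k = 1.000 × 1.011 = 1.011.
Ratio = 2.765/1.011 ≈ 2.74.

2.74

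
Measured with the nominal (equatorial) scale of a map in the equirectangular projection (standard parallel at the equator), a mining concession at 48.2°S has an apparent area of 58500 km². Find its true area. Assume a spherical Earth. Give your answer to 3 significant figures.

39000 km²

For the equirectangular projection with φ₀ = 0 (plate carrée), h = 1 along meridians and k = sec φ along parallels.
Areal scale = h·k = 1 × sec φ; at 48.2°, h = 1.000, k = 1.500, so h·k = 1.500.
True area = apparent / (areal scale) = 58500 / 1.500 ≈ 39000 km².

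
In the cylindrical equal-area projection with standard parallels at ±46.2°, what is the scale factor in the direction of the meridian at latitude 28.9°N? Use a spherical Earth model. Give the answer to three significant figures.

For cylindrical equal-area with standard parallel φ₀, h = cos φ / cos φ₀ and k = cos φ₀ / cos φ, so h·k = 1.
h = cos 28.9° / cos 46.2° = 0.8755/0.6921 = 1.265.

1.26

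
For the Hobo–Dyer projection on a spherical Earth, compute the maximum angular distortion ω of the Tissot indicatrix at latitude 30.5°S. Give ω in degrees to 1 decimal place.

9.4°

The Hobo–Dyer projection is cylindrical equal-area with φ₀ = 37.5°. For cylindrical equal-area with standard parallel φ₀, h = cos φ / cos φ₀ and k = cos φ₀ / cos φ, so h·k = 1.
At 30.5°: h = 1.086, k = 0.9208; principal scales a = 1.086, b = 0.9208.
sin(ω/2) = (a − b)/(a + b) = 0.1653/2.007 = 0.08237, so ω = 2 arcsin(0.08237) ≈ 9.4°.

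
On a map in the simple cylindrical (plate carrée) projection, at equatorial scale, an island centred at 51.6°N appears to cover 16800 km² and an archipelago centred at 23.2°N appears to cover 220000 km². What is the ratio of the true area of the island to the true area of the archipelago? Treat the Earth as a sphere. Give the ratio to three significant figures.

0.0516

On the plate carrée, areal scale = h·k = 1 × sec φ, so true area = apparent × cos φ.
True area of island: 16800 × cos(51.6°) = 16800 × 0.6211 = 10440 km².
True area of archipelago: 220000 × cos(23.2°) = 220000 × 0.9191 = 202200 km².
Ratio = 10440 / 202200 ≈ 0.0516.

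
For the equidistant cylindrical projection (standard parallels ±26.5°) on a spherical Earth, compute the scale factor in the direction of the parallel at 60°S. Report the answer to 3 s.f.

In the equirectangular projection with standard parallel φ₀ = 26.5° (x = Rλ cos φ₀, y = Rφ), meridians are true-scale (h = 1) and the parallel scale is k = cos φ₀ / cos φ.
k = cos 26.5° / cos 60° = 0.8949/0.5000 = 1.790.

1.79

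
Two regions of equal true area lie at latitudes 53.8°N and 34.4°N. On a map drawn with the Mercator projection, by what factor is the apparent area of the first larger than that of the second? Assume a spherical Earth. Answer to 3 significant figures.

1.95

On Mercator, area is exaggerated by sec²φ = 1/cos²φ.
At 53.8°: sec²(53.8°) = 1/0.5906² = 2.867.
At 34.4°: sec²(34.4°) = 1/0.8251² = 1.469.
Ratio = 2.867/1.469 = cos²(34.4°)/cos²(53.8°) ≈ 1.95.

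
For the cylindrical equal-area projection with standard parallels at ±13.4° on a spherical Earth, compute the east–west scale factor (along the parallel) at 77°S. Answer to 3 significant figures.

A cylindrical equal-area projection with standard parallel φ₀ has meridian scale h = cos φ / cos φ₀ and parallel scale k = cos φ₀ / cos φ (so areas are preserved, h·k = 1).
k = cos 13.4° / cos 77° = 0.9728/0.2250 = 4.324.

4.32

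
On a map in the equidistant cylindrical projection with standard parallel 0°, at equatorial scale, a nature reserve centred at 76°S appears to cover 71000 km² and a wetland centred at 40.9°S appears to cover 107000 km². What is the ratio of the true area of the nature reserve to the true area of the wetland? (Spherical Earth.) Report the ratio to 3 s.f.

0.212

On the plate carrée, areal scale = h·k = 1 × sec φ, so true area = apparent × cos φ.
True area of nature reserve: 71000 × cos(76°) = 71000 × 0.2419 = 17180 km².
True area of wetland: 107000 × cos(40.9°) = 107000 × 0.7559 = 80880 km².
Ratio = 17180 / 80880 ≈ 0.212.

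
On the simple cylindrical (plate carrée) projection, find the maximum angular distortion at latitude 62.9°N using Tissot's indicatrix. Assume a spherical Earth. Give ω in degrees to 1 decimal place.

Plate carrée maps x = Rλ, y = Rφ. The meridian scale is h = 1 and the parallel scale is k = 1/cos φ = sec φ.
At 62.9°: h = 1.000, k = 2.195; principal scales a = 2.195, b = 1.000.
sin(ω/2) = (a − b)/(a + b) = 1.195/3.195 = 0.3741, so ω = 2 arcsin(0.3741) ≈ 43.9°.

43.9°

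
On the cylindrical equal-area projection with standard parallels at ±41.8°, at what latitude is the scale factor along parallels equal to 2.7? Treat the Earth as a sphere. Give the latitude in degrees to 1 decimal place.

For cylindrical equal-area with standard parallel φ₀, h = cos φ / cos φ₀ and k = cos φ₀ / cos φ, so h·k = 1.
k = cos φ₀ / cos φ = 2.7  ⇒  cos φ = cos 41.8° / 2.7 = 0.2761.
φ = arccos(0.2761) ≈ 74.0°.

74.0°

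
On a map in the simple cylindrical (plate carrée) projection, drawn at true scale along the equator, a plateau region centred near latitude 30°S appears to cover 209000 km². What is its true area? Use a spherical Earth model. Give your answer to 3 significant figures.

For the equirectangular projection with φ₀ = 0 (plate carrée), h = 1 along meridians and k = sec φ along parallels.
Areal scale = h·k = 1 × sec φ; at 30°, h = 1.000, k = 1.155, so h·k = 1.155.
True area = apparent / (areal scale) = 209000 / 1.155 ≈ 181000 km².

181000 km²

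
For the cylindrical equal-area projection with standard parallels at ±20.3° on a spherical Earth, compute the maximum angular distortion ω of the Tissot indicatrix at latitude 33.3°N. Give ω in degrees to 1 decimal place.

13.2°

A cylindrical equal-area projection with standard parallel φ₀ has meridian scale h = cos φ / cos φ₀ and parallel scale k = cos φ₀ / cos φ (so areas are preserved, h·k = 1).
At 33.3°: h = 0.8912, k = 1.122; principal scales a = 1.122, b = 0.8912.
sin(ω/2) = (a − b)/(a + b) = 0.2310/2.013 = 0.1147, so ω = 2 arcsin(0.1147) ≈ 13.2°.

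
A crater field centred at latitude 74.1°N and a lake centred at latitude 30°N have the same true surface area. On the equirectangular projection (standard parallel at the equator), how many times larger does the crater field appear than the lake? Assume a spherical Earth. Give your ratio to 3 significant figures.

Plate carrée maps x = Rλ, y = Rφ. The meridian scale is h = 1 and the parallel scale is k = 1/cos φ = sec φ.
Areal scale at 74.1°: h·k = 1.000 × 3.650 = 3.650.
Areal scale at 30°: h·k = 1.000 × 1.155 = 1.155.
Ratio = 3.650/1.155 ≈ 3.16.

3.16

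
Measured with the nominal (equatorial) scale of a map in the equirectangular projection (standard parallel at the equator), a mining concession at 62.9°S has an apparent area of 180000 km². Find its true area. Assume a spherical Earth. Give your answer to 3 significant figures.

82000 km²

In the plate carrée (x = Rλ, y = Rφ), meridians are true-scale (h = 1) and parallels are stretched by k = sec φ.
Areal scale = h·k = 1 × sec φ; at 62.9°, h = 1.000, k = 2.195, so h·k = 2.195.
True area = apparent / (areal scale) = 180000 / 2.195 ≈ 82000 km².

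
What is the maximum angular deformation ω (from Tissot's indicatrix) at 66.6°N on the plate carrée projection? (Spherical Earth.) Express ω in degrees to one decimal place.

In the plate carrée (x = Rλ, y = Rφ), meridians are true-scale (h = 1) and parallels are stretched by k = sec φ.
At 66.6°: h = 1.000, k = 2.518; principal scales a = 2.518, b = 1.000.
sin(ω/2) = (a − b)/(a + b) = 1.518/3.518 = 0.4315, so ω = 2 arcsin(0.4315) ≈ 51.1°.

51.1°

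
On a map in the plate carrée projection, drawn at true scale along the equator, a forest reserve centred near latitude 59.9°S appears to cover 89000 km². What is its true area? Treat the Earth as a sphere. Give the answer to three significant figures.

44600 km²

For the equirectangular projection with φ₀ = 0 (plate carrée), h = 1 along meridians and k = sec φ along parallels.
Areal scale = h·k = 1 × sec φ; at 59.9°, h = 1.000, k = 1.994, so h·k = 1.994.
True area = apparent / (areal scale) = 89000 / 1.994 ≈ 44600 km².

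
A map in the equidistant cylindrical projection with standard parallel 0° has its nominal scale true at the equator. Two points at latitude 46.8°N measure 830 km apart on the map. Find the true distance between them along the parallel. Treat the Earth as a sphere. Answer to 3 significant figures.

568 km

In the plate carrée (x = Rλ, y = Rφ), meridians are true-scale (h = 1) and parallels are stretched by k = sec φ.
Along the parallel at 46.8°, map distances are exaggerated by k = sec 46.8° = 1.461.
True distance = 830 / 1.461 = 830 × cos 46.8° ≈ 568 km.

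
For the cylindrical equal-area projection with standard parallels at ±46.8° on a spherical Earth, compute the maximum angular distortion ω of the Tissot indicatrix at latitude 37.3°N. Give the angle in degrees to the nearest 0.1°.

For cylindrical equal-area with standard parallel φ₀, h = cos φ / cos φ₀ and k = cos φ₀ / cos φ, so h·k = 1.
At 37.3°: h = 1.162, k = 0.8606; principal scales a = 1.162, b = 0.8606.
sin(ω/2) = (a − b)/(a + b) = 0.3015/2.023 = 0.1491, so ω = 2 arcsin(0.1491) ≈ 17.1°.

17.1°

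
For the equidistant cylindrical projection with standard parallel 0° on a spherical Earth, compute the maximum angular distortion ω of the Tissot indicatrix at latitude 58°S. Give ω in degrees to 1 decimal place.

35.8°

For the equirectangular projection with φ₀ = 0 (plate carrée), h = 1 along meridians and k = sec φ along parallels.
At 58°: h = 1.000, k = 1.887; principal scales a = 1.887, b = 1.000.
sin(ω/2) = (a − b)/(a + b) = 0.8871/2.887 = 0.3073, so ω = 2 arcsin(0.3073) ≈ 35.8°.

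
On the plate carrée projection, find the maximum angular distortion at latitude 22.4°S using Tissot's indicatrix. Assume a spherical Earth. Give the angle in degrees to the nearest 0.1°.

4.5°

Plate carrée maps x = Rλ, y = Rφ. The meridian scale is h = 1 and the parallel scale is k = 1/cos φ = sec φ.
At 22.4°: h = 1.000, k = 1.082; principal scales a = 1.082, b = 1.000.
sin(ω/2) = (a − b)/(a + b) = 0.08161/2.082 = 0.03921, so ω = 2 arcsin(0.03921) ≈ 4.5°.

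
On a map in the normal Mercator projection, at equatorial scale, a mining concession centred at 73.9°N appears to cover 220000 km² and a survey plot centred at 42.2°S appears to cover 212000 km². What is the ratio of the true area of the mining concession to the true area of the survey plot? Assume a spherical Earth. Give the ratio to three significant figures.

0.145

On Mercator the areal scale is sec²φ, so true area = apparent × cos²φ.
True area of mining concession: 220000 × cos²(73.9°) = 220000 × 0.07690 = 16920 km².
True area of survey plot: 212000 × cos²(42.2°) = 212000 × 0.5488 = 116300 km².
Ratio = 16920 / 116300 ≈ 0.145.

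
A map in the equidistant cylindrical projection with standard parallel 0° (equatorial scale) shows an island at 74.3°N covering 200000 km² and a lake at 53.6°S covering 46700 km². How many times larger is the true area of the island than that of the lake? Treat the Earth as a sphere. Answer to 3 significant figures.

On the plate carrée, areal scale = h·k = 1 × sec φ, so true area = apparent × cos φ.
True area of island: 200000 × cos(74.3°) = 200000 × 0.2706 = 54120 km².
True area of lake: 46700 × cos(53.6°) = 46700 × 0.5934 = 27710 km².
Ratio = 54120 / 27710 ≈ 1.95.

1.95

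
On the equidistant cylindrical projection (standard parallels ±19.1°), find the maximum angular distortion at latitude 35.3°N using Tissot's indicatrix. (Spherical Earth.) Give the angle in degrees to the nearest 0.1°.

8.4°

The equidistant cylindrical projection with φ₀ = 19.1° has h = 1 (meridians true) and k = cos φ₀ / cos φ along parallels.
At 35.3°: h = 1.000, k = 1.158; principal scales a = 1.158, b = 1.000.
sin(ω/2) = (a − b)/(a + b) = 0.1578/2.158 = 0.07314, so ω = 2 arcsin(0.07314) ≈ 8.4°.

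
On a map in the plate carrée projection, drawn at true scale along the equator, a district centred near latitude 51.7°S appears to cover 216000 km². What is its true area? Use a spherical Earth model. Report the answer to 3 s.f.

For the equirectangular projection with φ₀ = 0 (plate carrée), h = 1 along meridians and k = sec φ along parallels.
Areal scale = h·k = 1 × sec φ; at 51.7°, h = 1.000, k = 1.613, so h·k = 1.613.
True area = apparent / (areal scale) = 216000 / 1.613 ≈ 134000 km².

134000 km²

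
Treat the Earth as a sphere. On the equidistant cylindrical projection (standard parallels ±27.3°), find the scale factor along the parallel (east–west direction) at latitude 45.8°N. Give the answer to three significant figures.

1.27

With standard parallel φ₀ = 27.3°, the equirectangular projection gives x = Rλ cos φ₀, y = Rφ, so h = 1 and k = cos 27.3° / cos φ.
k = cos 27.3° / cos 45.8° = 0.8886/0.6972 = 1.275.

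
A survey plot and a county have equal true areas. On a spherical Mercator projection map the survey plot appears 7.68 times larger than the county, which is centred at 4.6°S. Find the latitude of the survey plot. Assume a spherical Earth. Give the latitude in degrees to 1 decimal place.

68.9°

Mercator areal scale is sec²φ, so apparent-area ratio = sec²φ₁ / sec²φ₂ = cos²φ₂ / cos²φ₁.
cos²φ₂ / cos²φ₁ = 7.68  ⇒  cos φ₁ = cos 4.6° / √7.68 = 0.9968/2.771 = 0.3597.
φ₁ = arccos(0.3597) ≈ 68.9°.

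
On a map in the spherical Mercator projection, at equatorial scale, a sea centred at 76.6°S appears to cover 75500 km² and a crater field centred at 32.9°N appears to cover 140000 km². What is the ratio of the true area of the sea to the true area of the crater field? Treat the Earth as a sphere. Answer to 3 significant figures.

Since Mercator area scale is 1/cos²φ, the true area equals the apparent area multiplied by cos²φ.
True area of sea: 75500 × cos²(76.6°) = 75500 × 0.05371 = 4055 km².
True area of crater field: 140000 × cos²(32.9°) = 140000 × 0.7050 = 98690 km².
Ratio = 4055 / 98690 ≈ 0.0411.

0.0411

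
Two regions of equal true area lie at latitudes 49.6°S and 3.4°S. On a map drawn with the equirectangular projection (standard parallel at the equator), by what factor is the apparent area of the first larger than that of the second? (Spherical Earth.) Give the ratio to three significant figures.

1.54

Plate carrée maps x = Rλ, y = Rφ. The meridian scale is h = 1 and the parallel scale is k = 1/cos φ = sec φ.
Areal scale at 49.6°: h·k = 1.000 × 1.543 = 1.543.
Areal scale at 3.4°: h·k = 1.000 × 1.002 = 1.002.
Ratio = 1.543/1.002 ≈ 1.54.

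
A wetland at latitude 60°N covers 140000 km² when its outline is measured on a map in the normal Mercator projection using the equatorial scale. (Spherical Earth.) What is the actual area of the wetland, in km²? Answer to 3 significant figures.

35000 km²

The Mercator projection is conformal; its linear scale factor is the same in every direction and equals sec φ = 1/cos φ.
Areal scale = k² = sec²φ = 1/cos²(60°) = 1/0.5000² = 4.000.
True area = apparent / (areal scale) = 140000 / 4.000 ≈ 35000 km².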